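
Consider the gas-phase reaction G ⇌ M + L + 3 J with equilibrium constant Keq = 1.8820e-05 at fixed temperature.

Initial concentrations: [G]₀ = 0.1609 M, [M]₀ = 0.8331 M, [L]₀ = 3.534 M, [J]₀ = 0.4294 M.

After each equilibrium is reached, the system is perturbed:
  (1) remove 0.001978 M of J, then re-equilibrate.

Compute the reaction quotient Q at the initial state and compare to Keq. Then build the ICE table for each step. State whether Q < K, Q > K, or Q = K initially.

Q₀ = 1.449; Q > K (proceeds reverse)

Q₀ = 1.449 vs Keq = 1.8820e-05 ⇒ Q>K, reverse
Step 1:
                   G          M          L          J
  Initial     0.1609     0.8331      3.534     0.4294
  Change      0.1387    -0.1387    -0.1387     -0.416
  Equil       0.2996     0.6944      3.395    0.01337
  solve Keq expr → x = -0.1387; check Q = 1.8820e-05
Then remove 0.001978 M of J.
Step 2:
                   G          M          L          J
  Initial     0.2996     0.6944      3.395    0.01139
  Change  -6.5440e-04 6.5440e-04 6.5440e-04   0.001963
  Equil       0.2989     0.6951      3.396    0.01336
  solve Keq expr → x = 6.5440e-04; check Q = 1.8820e-05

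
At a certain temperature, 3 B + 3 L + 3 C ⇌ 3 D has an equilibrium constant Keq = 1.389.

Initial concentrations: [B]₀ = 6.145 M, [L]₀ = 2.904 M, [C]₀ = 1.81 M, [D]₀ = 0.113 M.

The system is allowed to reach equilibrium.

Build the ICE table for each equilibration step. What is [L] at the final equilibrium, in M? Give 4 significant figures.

Q₀ = 4.2820e-08 vs Keq = 1.389 ⇒ Q<K, forward
Step 1:
                    B           L           C           D
  Initial       6.145       2.904        1.81       0.113
  Change       -1.565      -1.565      -1.565       1.565
  Equil          4.58       1.339      0.2452       1.678
  solve Keq expr → x = 0.5216; check Q = 1.389

[L]_eq = 1.339 M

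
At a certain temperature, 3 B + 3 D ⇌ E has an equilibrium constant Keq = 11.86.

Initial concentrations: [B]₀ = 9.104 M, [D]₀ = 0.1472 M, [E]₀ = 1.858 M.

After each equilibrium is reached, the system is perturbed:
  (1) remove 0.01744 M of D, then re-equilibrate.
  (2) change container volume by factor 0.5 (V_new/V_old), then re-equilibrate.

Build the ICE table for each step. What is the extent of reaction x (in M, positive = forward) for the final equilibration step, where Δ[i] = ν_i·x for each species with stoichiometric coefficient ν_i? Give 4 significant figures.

x = 0.02728 M

Q₀ = 0.772 vs Keq = 11.86 ⇒ Q<K, forward
Step 1:
                    B           D           E
  init          9.104      0.1472       1.858
  Δ           -0.0871     -0.0871     0.02903
  eq            9.017      0.0601       1.887
  solve Keq expr → x = 0.02903; check Q = 11.86
Then remove 0.01744 M of D.
Step 2:
                    B           D           E
  init          9.017     0.04266       1.887
  Δ           0.01726     0.01726   -0.005755
  eq            9.034     0.05992       1.881
  solve Keq expr → x = -0.005755; check Q = 11.86
Then change container volume by factor 0.5 (V_new/V_old).
Step 3:
                    B           D           E
  init          18.07      0.1198       3.763
  Δ          -0.08183    -0.08183     0.02728
  eq            17.99     0.03801        3.79
  solve Keq expr → x = 0.02728; check Q = 11.86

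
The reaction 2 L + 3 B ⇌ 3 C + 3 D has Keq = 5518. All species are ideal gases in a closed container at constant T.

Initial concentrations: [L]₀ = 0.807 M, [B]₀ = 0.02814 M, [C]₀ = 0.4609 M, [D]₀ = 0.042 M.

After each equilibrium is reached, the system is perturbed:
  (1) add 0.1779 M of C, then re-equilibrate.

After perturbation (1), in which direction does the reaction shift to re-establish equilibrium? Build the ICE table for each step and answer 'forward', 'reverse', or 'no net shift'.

Q₀ = 0.4999 vs Keq = 5518 ⇒ Q<K, forward
Step 1:
                    L           B           C           D
  I             0.807     0.02814      0.4609       0.042
  C           -0.0173    -0.02595     0.02595     0.02595
  E            0.7897    0.002191      0.4868     0.06795
  solve Keq expr → x = 0.00865; check Q = 5518
Then add 0.1779 M of C.
Step 2:
                    L           B           C           D
  I            0.7897    0.002191      0.6647     0.06795
  C        5.0830e-04  7.6244e-04 -7.6244e-04 -7.6244e-04
  E            0.7902    0.002954       0.664     0.06719
  solve Keq expr → x = -2.5415e-04; check Q = 5518

Direction: reverse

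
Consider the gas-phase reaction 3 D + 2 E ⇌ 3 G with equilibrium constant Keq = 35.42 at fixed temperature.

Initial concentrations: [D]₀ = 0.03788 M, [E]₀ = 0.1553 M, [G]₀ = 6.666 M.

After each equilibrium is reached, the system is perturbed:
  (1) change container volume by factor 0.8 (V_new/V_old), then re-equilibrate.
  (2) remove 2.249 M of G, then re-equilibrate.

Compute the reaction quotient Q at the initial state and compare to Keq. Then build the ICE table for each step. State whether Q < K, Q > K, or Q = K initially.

Q₀ = 2.2596e+08; Q > K (proceeds reverse)

Q₀ = 2.2596e+08 vs Keq = 35.42 ⇒ Q>K, reverse
Step 1:
                   D          E          G
  Initial    0.03788     0.1553      6.666
  Change       1.441     0.9606     -1.441
  Equil        1.479      1.116      5.225
  solve Keq expr → x = -0.4803; check Q = 35.42
Then change container volume by factor 0.8 (V_new/V_old).
Step 2:
                   D          E          G
  Initial      1.849      1.395      6.531
  Change     -0.1424   -0.09496     0.1424
  Equil        1.706        1.3      6.674
  solve Keq expr → x = 0.04748; check Q = 35.42
Then remove 2.249 M of G.
Step 3:
                   D          E          G
  Initial      1.706        1.3      4.425
  Change     -0.3304    -0.2202     0.3304
  Equil        1.376       1.08      4.755
  solve Keq expr → x = 0.1101; check Q = 35.42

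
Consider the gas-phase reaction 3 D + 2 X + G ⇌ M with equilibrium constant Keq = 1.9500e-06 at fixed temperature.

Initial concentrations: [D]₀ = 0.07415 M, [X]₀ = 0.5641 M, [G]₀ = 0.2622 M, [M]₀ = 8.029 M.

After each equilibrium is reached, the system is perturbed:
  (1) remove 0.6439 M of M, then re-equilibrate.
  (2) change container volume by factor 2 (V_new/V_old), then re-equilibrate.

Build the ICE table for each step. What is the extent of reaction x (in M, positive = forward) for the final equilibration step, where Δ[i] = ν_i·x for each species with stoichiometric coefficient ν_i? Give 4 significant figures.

x = -1.008 M

Q₀ = 2.3604e+05 vs Keq = 1.9500e-06 ⇒ Q>K, reverse
Step 1:
                    D           X           G           M
  Initial     0.07415      0.5641      0.2622       8.029
  Change        14.49       9.657       4.828      -4.828
  Equil         14.56       10.22       5.091       3.201
  solve Keq expr → x = -4.828; check Q = 1.9500e-06
Then remove 0.6439 M of M.
Step 2:
                    D           X           G           M
  Initial       14.56       10.22       5.091       2.557
  Change      -0.4201     -0.2801       -0.14        0.14
  Equil         14.14       9.941       4.951       2.697
  solve Keq expr → x = 0.14; check Q = 1.9500e-06
Then change container volume by factor 2 (V_new/V_old).
Step 3:
                    D           X           G           M
  Initial        7.07        4.97       2.475       1.348
  Change        3.023       2.015       1.008      -1.008
  Equil         10.09       6.986       3.483      0.3407
  solve Keq expr → x = -1.008; check Q = 1.9500e-06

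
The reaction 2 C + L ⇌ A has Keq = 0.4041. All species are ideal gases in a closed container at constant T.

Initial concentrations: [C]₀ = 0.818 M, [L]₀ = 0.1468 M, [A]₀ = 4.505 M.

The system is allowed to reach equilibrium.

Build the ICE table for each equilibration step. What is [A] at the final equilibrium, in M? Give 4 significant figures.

Q₀ = 45.86 vs Keq = 0.4041 ⇒ Q>K, reverse
Step 1:
                  C         L         A
  Initial     0.818    0.1468     4.505
  Change      1.962    0.9812   -0.9812
  Equil        2.78     1.128     3.524
  solve Keq expr → x = -0.9812; check Q = 0.4041

[A]_eq = 3.524 M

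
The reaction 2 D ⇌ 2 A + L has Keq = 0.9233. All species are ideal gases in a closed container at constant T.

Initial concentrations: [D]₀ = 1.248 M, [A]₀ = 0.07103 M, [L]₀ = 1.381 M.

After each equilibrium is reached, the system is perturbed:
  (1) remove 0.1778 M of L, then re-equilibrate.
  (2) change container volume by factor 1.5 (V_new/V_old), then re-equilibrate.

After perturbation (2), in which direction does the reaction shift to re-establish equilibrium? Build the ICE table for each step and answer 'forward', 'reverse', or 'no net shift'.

Direction: forward

Q₀ = 0.004474 vs Keq = 0.9233 ⇒ Q<K, forward
Step 1:
                    D           A           L
  I             1.248     0.07103       1.381
  C           -0.4955      0.4955      0.2478
  E            0.7525      0.5665       1.629
  solve Keq expr → x = 0.2478; check Q = 0.9233
Then remove 0.1778 M of L.
Step 2:
                    D           A           L
  I            0.7525      0.5665       1.451
  C          -0.01776     0.01776    0.008879
  E            0.7347      0.5843        1.46
  solve Keq expr → x = 0.008879; check Q = 0.9233
Then change container volume by factor 1.5 (V_new/V_old).
Step 3:
                    D           A           L
  I            0.4898      0.3895      0.9732
  C            -0.042       0.042       0.021
  E            0.4478      0.4315      0.9942
  solve Keq expr → x = 0.021; check Q = 0.9233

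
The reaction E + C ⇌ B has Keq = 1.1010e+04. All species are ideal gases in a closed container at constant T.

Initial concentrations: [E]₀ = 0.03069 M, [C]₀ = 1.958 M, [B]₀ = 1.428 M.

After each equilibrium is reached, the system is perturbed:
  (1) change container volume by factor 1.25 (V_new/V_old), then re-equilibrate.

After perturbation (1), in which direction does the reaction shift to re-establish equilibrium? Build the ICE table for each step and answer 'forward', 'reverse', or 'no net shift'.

Direction: reverse

Q₀ = 23.76 vs Keq = 1.1010e+04 ⇒ Q<K, forward
Step 1:
                  E         C         B
  I         0.03069     1.958     1.428
  C        -0.03062  -0.03062   0.03062
  E       6.8737e-05     1.927     1.459
  solve Keq expr → x = 0.03062; check Q = 1.1010e+04
Then change container volume by factor 1.25 (V_new/V_old).
Step 2:
                  E         C         B
  I       5.4989e-05     1.542     1.167
  C       1.3746e-05 1.3746e-05 -1.3746e-05
  E       6.8735e-05     1.542     1.167
  solve Keq expr → x = -1.3746e-05; check Q = 1.1010e+04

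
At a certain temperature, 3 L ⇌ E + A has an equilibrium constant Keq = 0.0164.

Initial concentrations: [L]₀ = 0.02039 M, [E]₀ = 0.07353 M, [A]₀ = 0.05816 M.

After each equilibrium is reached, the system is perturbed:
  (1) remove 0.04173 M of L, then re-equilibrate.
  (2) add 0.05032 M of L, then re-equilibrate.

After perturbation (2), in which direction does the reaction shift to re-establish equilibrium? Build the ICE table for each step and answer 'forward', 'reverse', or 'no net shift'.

Q₀ = 504.5 vs Keq = 0.0164 ⇒ Q>K, reverse
Step 1:
                    L           E           A
  init        0.02039     0.07353     0.05816
  Δ            0.1601    -0.05337    -0.05337
  eq           0.1805     0.02016    0.004786
  solve Keq expr → x = -0.05337; check Q = 0.0164
Then remove 0.04173 M of L.
Step 2:
                    L           E           A
  init         0.1388     0.02016    0.004786
  Δ          0.006101   -0.002034   -0.002034
  eq           0.1449     0.01812    0.002752
  solve Keq expr → x = -0.002034; check Q = 0.0164
Then add 0.05032 M of L.
Step 3:
                    L           E           A
  init         0.1952     0.01812    0.002752
  Δ         -0.007514    0.002505    0.002505
  eq           0.1877     0.02063    0.005257
  solve Keq expr → x = 0.002505; check Q = 0.0164

Direction: forward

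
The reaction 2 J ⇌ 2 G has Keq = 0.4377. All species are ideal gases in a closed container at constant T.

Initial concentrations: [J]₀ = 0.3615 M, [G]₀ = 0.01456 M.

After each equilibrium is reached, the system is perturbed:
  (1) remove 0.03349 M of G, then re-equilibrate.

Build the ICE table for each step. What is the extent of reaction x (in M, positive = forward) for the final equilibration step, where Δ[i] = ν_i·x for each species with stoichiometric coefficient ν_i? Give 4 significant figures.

Q₀ = 0.001622 vs Keq = 0.4377 ⇒ Q<K, forward
Step 1:
                    J           G
  Initial      0.3615     0.01456
  Change      -0.1352      0.1352
  Equil        0.2263      0.1497
  solve Keq expr → x = 0.06759; check Q = 0.4377
Then remove 0.03349 M of G.
Step 2:
                    J           G
  Initial      0.2263      0.1162
  Change     -0.02016     0.02016
  Equil        0.2062      0.1364
  solve Keq expr → x = 0.01008; check Q = 0.4377

x = 0.01008 M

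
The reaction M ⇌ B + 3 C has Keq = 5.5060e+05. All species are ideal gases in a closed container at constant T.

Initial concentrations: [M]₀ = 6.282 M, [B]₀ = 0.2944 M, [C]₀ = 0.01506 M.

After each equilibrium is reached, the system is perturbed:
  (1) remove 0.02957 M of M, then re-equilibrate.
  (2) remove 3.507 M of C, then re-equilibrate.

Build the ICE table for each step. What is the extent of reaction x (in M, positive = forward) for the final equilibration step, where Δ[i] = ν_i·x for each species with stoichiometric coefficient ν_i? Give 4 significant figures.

x = 0.03397 M

Q₀ = 1.6007e-07 vs Keq = 5.5060e+05 ⇒ Q<K, forward
Step 1:
                  M         B         C
  init        6.282    0.2944   0.01506
  Δ          -6.206     6.206     18.62
  eq        0.07636       6.5     18.63
  solve Keq expr → x = 6.206; check Q = 5.5060e+05
Then remove 0.02957 M of M.
Step 2:
                  M         B         C
  init      0.04679       6.5     18.63
  Δ         0.02821  -0.02821  -0.08462
  eq          0.075     6.472     18.55
  solve Keq expr → x = -0.02821; check Q = 5.5060e+05
Then remove 3.507 M of C.
Step 3:
                  M         B         C
  init        0.075     6.472     15.04
  Δ        -0.03397   0.03397    0.1019
  eq        0.04102     6.506     15.14
  solve Keq expr → x = 0.03397; check Q = 5.5060e+05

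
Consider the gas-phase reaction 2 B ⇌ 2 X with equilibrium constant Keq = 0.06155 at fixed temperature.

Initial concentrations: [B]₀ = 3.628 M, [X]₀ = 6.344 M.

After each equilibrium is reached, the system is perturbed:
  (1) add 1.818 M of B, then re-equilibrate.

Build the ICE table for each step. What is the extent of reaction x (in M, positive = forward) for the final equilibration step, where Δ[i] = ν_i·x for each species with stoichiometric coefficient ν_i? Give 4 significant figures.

x = 0.1807 M

Q₀ = 3.058 vs Keq = 0.06155 ⇒ Q>K, reverse
Step 1:
                    B           X
  Initial       3.628       6.344
  Change        4.362      -4.362
  Equil          7.99       1.982
  solve Keq expr → x = -2.181; check Q = 0.06155
Then add 1.818 M of B.
Step 2:
                    B           X
  Initial       9.808       1.982
  Change      -0.3614      0.3614
  Equil         9.446       2.344
  solve Keq expr → x = 0.1807; check Q = 0.06155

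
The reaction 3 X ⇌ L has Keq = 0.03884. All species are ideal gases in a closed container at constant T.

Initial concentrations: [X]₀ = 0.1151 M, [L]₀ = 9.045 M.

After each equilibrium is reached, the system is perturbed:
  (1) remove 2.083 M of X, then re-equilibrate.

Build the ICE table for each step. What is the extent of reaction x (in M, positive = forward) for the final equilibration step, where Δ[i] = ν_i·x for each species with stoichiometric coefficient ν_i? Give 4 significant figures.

x = -0.6365 M

Q₀ = 5932 vs Keq = 0.03884 ⇒ Q>K, reverse
Step 1:
                   X          L
  Initial     0.1151      9.045
  Change       5.583     -1.861
  Equil        5.698      7.184
  solve Keq expr → x = -1.861; check Q = 0.03884
Then remove 2.083 M of X.
Step 2:
                   X          L
  Initial      3.615      7.184
  Change        1.91    -0.6365
  Equil        5.524      6.548
  solve Keq expr → x = -0.6365; check Q = 0.03884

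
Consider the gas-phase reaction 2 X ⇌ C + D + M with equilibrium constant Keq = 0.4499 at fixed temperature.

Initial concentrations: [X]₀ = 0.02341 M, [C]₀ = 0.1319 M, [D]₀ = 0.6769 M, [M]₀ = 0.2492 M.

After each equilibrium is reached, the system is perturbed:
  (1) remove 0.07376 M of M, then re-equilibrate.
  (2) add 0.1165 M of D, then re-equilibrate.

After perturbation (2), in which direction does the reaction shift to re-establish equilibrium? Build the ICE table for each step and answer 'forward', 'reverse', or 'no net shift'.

Direction: reverse

Q₀ = 40.6 vs Keq = 0.4499 ⇒ Q>K, reverse
Step 1:
                    X           C           D           M
  init        0.02341      0.1319      0.6769      0.2492
  Δ             0.116      -0.058      -0.058      -0.058
  eq           0.1394      0.0739      0.6189      0.1912
  solve Keq expr → x = -0.058; check Q = 0.4499
Then remove 0.07376 M of M.
Step 2:
                    X           C           D           M
  init         0.1394      0.0739      0.6189      0.1174
  Δ          -0.01828    0.009141    0.009141    0.009141
  eq           0.1211     0.08304       0.628      0.1266
  solve Keq expr → x = 0.009141; check Q = 0.4499
Then add 0.1165 M of D.
Step 3:
                    X           C           D           M
  init         0.1211     0.08304      0.7445      0.1266
  Δ          0.006324   -0.003162   -0.003162   -0.003162
  eq           0.1275     0.07988      0.7414      0.1234
  solve Keq expr → x = -0.003162; check Q = 0.4499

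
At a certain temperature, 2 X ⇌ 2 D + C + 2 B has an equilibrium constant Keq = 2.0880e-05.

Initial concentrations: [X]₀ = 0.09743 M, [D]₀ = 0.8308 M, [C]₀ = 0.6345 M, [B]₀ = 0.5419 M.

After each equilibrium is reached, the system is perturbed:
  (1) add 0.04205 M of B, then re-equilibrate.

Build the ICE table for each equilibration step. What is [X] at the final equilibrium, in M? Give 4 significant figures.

[X]_eq = 0.6622 M

Q₀ = 13.55 vs Keq = 2.0880e-05 ⇒ Q>K, reverse
Step 1:
                    X           D           C           B
  I           0.09743      0.8308      0.6345      0.5419
  C            0.5265     -0.5265     -0.2633     -0.5265
  E             0.624      0.3043      0.3712     0.01538
  solve Keq expr → x = -0.2633; check Q = 2.0880e-05
Then add 0.04205 M of B.
Step 2:
                    X           D           C           B
  I             0.624      0.3043      0.3712     0.05743
  C           0.03826    -0.03826    -0.01913    -0.03826
  E            0.6622       0.266      0.3521     0.01917
  solve Keq expr → x = -0.01913; check Q = 2.0880e-05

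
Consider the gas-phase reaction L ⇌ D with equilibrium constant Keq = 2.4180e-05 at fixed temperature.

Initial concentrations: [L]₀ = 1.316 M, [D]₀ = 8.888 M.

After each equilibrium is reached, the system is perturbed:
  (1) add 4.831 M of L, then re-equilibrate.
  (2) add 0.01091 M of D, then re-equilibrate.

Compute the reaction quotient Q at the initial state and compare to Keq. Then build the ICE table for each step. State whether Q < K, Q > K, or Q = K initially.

Q₀ = 6.754 vs Keq = 2.4180e-05 ⇒ Q>K, reverse
Step 1:
                  L         D
  init        1.316     8.888
  Δ           8.888    -8.888
  eq           10.2 2.4673e-04
  solve Keq expr → x = -8.888; check Q = 2.4180e-05
Then add 4.831 M of L.
Step 2:
                  L         D
  init        15.03 2.4673e-04
  Δ       -1.1681e-04 1.1681e-04
  eq          15.03 3.6354e-04
  solve Keq expr → x = 1.1681e-04; check Q = 2.4180e-05
Then add 0.01091 M of D.
Step 3:
                  L         D
  init        15.03   0.01127
  Δ         0.01091  -0.01091
  eq          15.05 3.6380e-04
  solve Keq expr → x = -0.01091; check Q = 2.4180e-05

Q₀ = 6.754; Q > K (proceeds reverse)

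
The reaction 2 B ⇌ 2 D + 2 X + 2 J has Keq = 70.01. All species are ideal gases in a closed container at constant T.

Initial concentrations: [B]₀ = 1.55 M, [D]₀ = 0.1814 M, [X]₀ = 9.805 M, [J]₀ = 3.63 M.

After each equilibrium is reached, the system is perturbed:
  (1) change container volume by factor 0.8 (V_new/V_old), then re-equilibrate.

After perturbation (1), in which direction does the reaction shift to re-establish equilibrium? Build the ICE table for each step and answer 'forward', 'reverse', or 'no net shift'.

Direction: reverse

Q₀ = 17.35 vs Keq = 70.01 ⇒ Q<K, forward
Step 1:
                  B         D         X         J
  I            1.55    0.1814     9.805      3.63
  C          -0.135     0.135     0.135     0.135
  E           1.415    0.3164      9.94     3.765
  solve Keq expr → x = 0.06749; check Q = 70.01
Then change container volume by factor 0.8 (V_new/V_old).
Step 2:
                  B         D         X         J
  I           1.769    0.3955     12.42     4.706
  C          0.1163   -0.1163   -0.1163   -0.1163
  E           1.885    0.2792     12.31      4.59
  solve Keq expr → x = -0.05814; check Q = 70.01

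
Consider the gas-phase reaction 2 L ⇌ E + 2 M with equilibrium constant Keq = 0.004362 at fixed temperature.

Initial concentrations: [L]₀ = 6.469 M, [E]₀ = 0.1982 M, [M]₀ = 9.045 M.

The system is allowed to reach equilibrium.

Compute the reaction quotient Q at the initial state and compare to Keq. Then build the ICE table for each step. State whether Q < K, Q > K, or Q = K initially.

Q₀ = 0.3875 vs Keq = 0.004362 ⇒ Q>K, reverse
Step 1:
                   L          E          M
  I            6.469     0.1982      9.045
  C           0.3909    -0.1955    -0.3909
  E             6.86   0.002741      8.654
  solve Keq expr → x = -0.1955; check Q = 0.004362

Q₀ = 0.3875; Q > K (proceeds reverse)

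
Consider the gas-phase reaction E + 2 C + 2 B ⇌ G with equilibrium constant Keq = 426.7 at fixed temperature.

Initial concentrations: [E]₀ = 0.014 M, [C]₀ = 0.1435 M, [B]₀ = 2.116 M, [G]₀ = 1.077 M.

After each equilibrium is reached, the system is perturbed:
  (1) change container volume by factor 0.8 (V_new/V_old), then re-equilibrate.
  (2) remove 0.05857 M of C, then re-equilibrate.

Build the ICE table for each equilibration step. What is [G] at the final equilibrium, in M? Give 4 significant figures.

[G]_eq = 1.339 M

Q₀ = 834.4 vs Keq = 426.7 ⇒ Q>K, reverse
Step 1:
                  E         C         B         G
  Initial     0.014    0.1435     2.116     1.077
  Change   0.007792   0.01558   0.01558 -0.007792
  Equil     0.02179    0.1591     2.132     1.069
  solve Keq expr → x = -0.007792; check Q = 426.7
Then change container volume by factor 0.8 (V_new/V_old).
Step 2:
                  E         C         B         G
  Initial   0.02724    0.1989     2.664     1.337
  Change    -0.0123   -0.0246   -0.0246    0.0123
  Equil     0.01494    0.1743      2.64     1.349
  solve Keq expr → x = 0.0123; check Q = 426.7
Then remove 0.05857 M of C.
Step 3:
                  E         C         B         G
  Initial   0.01494    0.1157      2.64     1.349
  Change   0.009521   0.01904   0.01904 -0.009521
  Equil     0.02446    0.1347     2.659     1.339
  solve Keq expr → x = -0.009521; check Q = 426.7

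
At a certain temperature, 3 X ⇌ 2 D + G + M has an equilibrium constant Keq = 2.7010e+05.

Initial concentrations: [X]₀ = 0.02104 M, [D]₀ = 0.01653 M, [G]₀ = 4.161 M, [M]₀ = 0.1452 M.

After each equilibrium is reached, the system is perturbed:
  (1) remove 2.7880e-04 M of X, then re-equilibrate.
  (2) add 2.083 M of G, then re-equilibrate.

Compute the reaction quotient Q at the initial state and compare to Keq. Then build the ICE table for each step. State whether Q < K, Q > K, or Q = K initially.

Q₀ = 17.72 vs Keq = 2.7010e+05 ⇒ Q<K, forward
Step 1:
                    X           D           G           M
  I           0.02104     0.01653       4.161      0.1452
  C          -0.01977     0.01318    0.006589    0.006589
  E          0.001274     0.02971       4.168      0.1518
  solve Keq expr → x = 0.006589; check Q = 2.7010e+05
Then remove 2.7880e-04 M of X.
Step 2:
                    X           D           G           M
  I        9.9503e-04     0.02971       4.168      0.1518
  C        2.7332e-04 -1.8222e-04 -9.1108e-05 -9.1108e-05
  E          0.001268     0.02953       4.167      0.1517
  solve Keq expr → x = -9.1108e-05; check Q = 2.7010e+05
Then add 2.083 M of G.
Step 3:
                    X           D           G           M
  I          0.001268     0.02953        6.25      0.1517
  C        1.7937e-04 -1.1958e-04 -5.9791e-05 -5.9791e-05
  E          0.001448     0.02941        6.25      0.1516
  solve Keq expr → x = -5.9791e-05; check Q = 2.7010e+05

Q₀ = 17.72; Q < K (proceeds forward)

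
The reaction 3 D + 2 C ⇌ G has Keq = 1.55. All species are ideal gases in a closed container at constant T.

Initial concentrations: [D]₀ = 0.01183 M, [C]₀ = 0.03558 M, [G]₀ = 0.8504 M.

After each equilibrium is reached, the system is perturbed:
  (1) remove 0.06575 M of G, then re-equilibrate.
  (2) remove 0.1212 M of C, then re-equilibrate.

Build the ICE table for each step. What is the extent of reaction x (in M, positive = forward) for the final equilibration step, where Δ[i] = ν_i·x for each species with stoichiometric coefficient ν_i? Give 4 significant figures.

Q₀ = 4.0575e+08 vs Keq = 1.55 ⇒ Q>K, reverse
Step 1:
                    D           C           G
  init        0.01183     0.03558      0.8504
  Δ             0.925      0.6166     -0.3083
  eq           0.9368      0.6522      0.5421
  solve Keq expr → x = -0.3083; check Q = 1.55
Then remove 0.06575 M of G.
Step 2:
                    D           C           G
  init         0.9368      0.6522      0.4763
  Δ          -0.02155    -0.01436    0.007182
  eq           0.9153      0.6379      0.4835
  solve Keq expr → x = 0.007182; check Q = 1.55
Then remove 0.1212 M of C.
Step 3:
                    D           C           G
  init         0.9153      0.5167      0.4835
  Δ           0.06641     0.04428    -0.02214
  eq           0.9817      0.5609      0.4614
  solve Keq expr → x = -0.02214; check Q = 1.55

x = -0.02214 M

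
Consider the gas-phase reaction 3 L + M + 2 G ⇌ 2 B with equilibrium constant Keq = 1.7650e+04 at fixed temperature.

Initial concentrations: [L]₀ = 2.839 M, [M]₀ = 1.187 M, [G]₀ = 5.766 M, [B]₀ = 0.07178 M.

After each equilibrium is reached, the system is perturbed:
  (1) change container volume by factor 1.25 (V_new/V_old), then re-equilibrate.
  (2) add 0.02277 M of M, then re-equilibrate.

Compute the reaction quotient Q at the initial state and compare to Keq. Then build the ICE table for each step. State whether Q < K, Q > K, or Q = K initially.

Q₀ = 5.7057e-06; Q < K (proceeds forward)

Q₀ = 5.7057e-06 vs Keq = 1.7650e+04 ⇒ Q<K, forward
Step 1:
                  L         M         G         B
  Initial     2.839     1.187     5.766   0.07178
  Change     -2.801   -0.9336    -1.867     1.867
  Equil      0.0381    0.2534     3.899     1.939
  solve Keq expr → x = 0.9336; check Q = 1.7650e+04
Then change container volume by factor 1.25 (V_new/V_old).
Step 2:
                  L         M         G         B
  Initial   0.03048    0.2027     3.119     1.551
  Change    0.01016  0.003386  0.006772 -0.006772
  Equil     0.04064    0.2061     3.126     1.544
  solve Keq expr → x = -0.003386; check Q = 1.7650e+04
Then add 0.02277 M of M.
Step 3:
                  L         M         G         B
  Initial   0.04064    0.2289     3.126     1.544
  Change  -0.001347 -4.4892e-04 -8.9785e-04 8.9785e-04
  Equil     0.03929    0.2284     3.125     1.545
  solve Keq expr → x = 4.4892e-04; check Q = 1.7650e+04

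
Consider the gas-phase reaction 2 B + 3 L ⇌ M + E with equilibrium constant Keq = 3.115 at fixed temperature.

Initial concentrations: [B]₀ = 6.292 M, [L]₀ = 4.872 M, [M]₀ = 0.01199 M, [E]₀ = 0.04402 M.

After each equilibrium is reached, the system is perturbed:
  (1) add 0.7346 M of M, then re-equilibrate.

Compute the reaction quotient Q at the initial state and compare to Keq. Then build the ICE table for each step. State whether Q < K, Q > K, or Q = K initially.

Q₀ = 1.1528e-07 vs Keq = 3.115 ⇒ Q<K, forward
Step 1:
                   B          L          M          E
  init         6.292      4.872    0.01199    0.04402
  Δ           -2.977     -4.465      1.488      1.488
  eq           3.315     0.4065        1.5      1.533
  solve Keq expr → x = 1.488; check Q = 3.115
Then add 0.7346 M of M.
Step 2:
                   B          L          M          E
  init         3.315     0.4065      2.235      1.533
  Δ          0.03443    0.05164   -0.01721   -0.01721
  eq           3.349     0.4582      2.218      1.515
  solve Keq expr → x = -0.01721; check Q = 3.115

Q₀ = 1.1528e-07; Q < K (proceeds forward)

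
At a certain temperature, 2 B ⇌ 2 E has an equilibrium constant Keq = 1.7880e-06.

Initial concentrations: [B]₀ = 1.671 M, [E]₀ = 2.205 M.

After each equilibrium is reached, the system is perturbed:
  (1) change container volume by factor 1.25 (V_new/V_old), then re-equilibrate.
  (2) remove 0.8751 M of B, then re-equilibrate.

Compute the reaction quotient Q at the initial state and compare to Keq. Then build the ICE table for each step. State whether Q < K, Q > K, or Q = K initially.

Q₀ = 1.741 vs Keq = 1.7880e-06 ⇒ Q>K, reverse
Step 1:
                    B           E
  init          1.671       2.205
  Δ               2.2        -2.2
  eq            3.871    0.005176
  solve Keq expr → x = -1.1; check Q = 1.7880e-06
Then change container volume by factor 1.25 (V_new/V_old).
Step 2:
                    B           E
  init          3.097    0.004141
  Δ                 0           0
  eq            3.097    0.004141
  solve Keq expr → x = 0; check Q = 1.7880e-06
Then remove 0.8751 M of B.
Step 3:
                    B           E
  init          2.222    0.004141
  Δ          0.001169   -0.001169
  eq            2.223    0.002972
  solve Keq expr → x = -5.8429e-04; check Q = 1.7880e-06

Q₀ = 1.741; Q > K (proceeds reverse)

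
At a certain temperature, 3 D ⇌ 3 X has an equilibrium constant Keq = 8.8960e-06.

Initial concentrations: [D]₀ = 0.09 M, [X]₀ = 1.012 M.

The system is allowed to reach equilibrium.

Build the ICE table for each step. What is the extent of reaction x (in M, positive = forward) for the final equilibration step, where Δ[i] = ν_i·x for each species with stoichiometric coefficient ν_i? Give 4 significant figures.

x = -0.3299 M

Q₀ = 1422 vs Keq = 8.8960e-06 ⇒ Q>K, reverse
Step 1:
                  D         X
  Initial      0.09     1.012
  Change     0.9896   -0.9896
  Equil        1.08   0.02237
  solve Keq expr → x = -0.3299; check Q = 8.8960e-06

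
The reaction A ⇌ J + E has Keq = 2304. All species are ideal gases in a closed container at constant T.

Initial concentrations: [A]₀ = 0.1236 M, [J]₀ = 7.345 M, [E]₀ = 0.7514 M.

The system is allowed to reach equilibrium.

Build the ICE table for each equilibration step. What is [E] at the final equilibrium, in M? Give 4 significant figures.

Q₀ = 44.65 vs Keq = 2304 ⇒ Q<K, forward
Step 1:
                  A         J         E
  Initial    0.1236     7.345    0.7514
  Change    -0.1208    0.1208    0.1208
  Equil    0.002826     7.466    0.8722
  solve Keq expr → x = 0.1208; check Q = 2304

[E]_eq = 0.8722 M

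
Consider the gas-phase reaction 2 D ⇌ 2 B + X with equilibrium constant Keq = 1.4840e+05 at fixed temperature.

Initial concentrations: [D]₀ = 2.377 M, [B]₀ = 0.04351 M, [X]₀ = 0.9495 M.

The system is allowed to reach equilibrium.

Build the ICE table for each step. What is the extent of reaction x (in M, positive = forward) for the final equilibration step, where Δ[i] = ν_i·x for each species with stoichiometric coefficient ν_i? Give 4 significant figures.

x = 1.184 M

Q₀ = 3.1814e-04 vs Keq = 1.4840e+05 ⇒ Q<K, forward
Step 1:
                  D         B         X
  I           2.377   0.04351    0.9495
  C          -2.368     2.368     1.184
  E        0.009143     2.411     2.133
  solve Keq expr → x = 1.184; check Q = 1.4840e+05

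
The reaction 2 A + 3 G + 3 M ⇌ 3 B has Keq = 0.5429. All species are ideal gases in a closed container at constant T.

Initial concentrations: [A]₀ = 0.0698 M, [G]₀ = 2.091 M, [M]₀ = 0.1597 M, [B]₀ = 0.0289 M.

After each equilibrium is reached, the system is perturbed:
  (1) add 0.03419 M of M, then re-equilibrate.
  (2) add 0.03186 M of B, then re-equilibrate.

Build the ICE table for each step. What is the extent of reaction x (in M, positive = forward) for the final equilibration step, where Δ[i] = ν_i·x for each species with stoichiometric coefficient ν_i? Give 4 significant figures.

Q₀ = 0.133 vs Keq = 0.5429 ⇒ Q<K, forward
Step 1:
                  A         G         M         B
  Initial    0.0698     2.091    0.1597    0.0289
  Change  -0.007258  -0.01089  -0.01089   0.01089
  Equil     0.06254      2.08    0.1488   0.03979
  solve Keq expr → x = 0.003629; check Q = 0.5429
Then add 0.03419 M of M.
Step 2:
                  A         G         M         B
  Initial   0.06254      2.08     0.183   0.03979
  Change  -0.003739 -0.005609 -0.005609  0.005609
  Equil      0.0588     2.075    0.1774    0.0454
  solve Keq expr → x = 0.00187; check Q = 0.5429
Then add 0.03186 M of B.
Step 3:
                  A         G         M         B
  Initial    0.0588     2.075    0.1774   0.07726
  Change    0.01286   0.01929   0.01929  -0.01929
  Equil     0.07166     2.094    0.1967   0.05796
  solve Keq expr → x = -0.006431; check Q = 0.5429

x = -0.006431 M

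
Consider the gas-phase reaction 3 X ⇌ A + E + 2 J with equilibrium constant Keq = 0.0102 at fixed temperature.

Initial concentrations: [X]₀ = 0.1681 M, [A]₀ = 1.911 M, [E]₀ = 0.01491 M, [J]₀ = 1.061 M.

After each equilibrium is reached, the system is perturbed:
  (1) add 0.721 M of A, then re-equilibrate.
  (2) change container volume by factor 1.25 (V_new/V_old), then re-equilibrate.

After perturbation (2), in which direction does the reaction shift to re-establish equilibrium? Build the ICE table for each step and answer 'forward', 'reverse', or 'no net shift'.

Q₀ = 6.753 vs Keq = 0.0102 ⇒ Q>K, reverse
Step 1:
                    X           A           E           J
  Initial      0.1681       1.911     0.01491       1.061
  Change      0.04458    -0.01486    -0.01486    -0.02972
  Equil        0.2127       1.896  4.8661e-05       1.031
  solve Keq expr → x = -0.01486; check Q = 0.0102
Then add 0.721 M of A.
Step 2:
                    X           A           E           J
  Initial      0.2127       2.617  4.8661e-05       1.031
  Change   4.0151e-05 -1.3384e-05 -1.3384e-05 -2.6768e-05
  Equil        0.2127       2.617  3.5277e-05       1.031
  solve Keq expr → x = -1.3384e-05; check Q = 0.0102
Then change container volume by factor 1.25 (V_new/V_old).
Step 3:
                    X           A           E           J
  Initial      0.1702       2.094  2.8222e-05       0.825
  Change  -2.1123e-05  7.0410e-06  7.0410e-06  1.4082e-05
  Equil        0.1702       2.094  3.5263e-05       0.825
  solve Keq expr → x = 7.0410e-06; check Q = 0.0102

Direction: forward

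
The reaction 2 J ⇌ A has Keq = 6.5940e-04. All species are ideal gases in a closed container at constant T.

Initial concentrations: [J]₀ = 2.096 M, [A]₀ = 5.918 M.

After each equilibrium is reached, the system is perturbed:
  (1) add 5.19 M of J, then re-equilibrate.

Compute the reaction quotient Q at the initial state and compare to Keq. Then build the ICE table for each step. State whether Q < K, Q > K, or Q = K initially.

Q₀ = 1.347 vs Keq = 6.5940e-04 ⇒ Q>K, reverse
Step 1:
                   J          A
  I            2.096      5.918
  C            11.59     -5.795
  E            13.69     0.1235
  solve Keq expr → x = -5.795; check Q = 6.5940e-04
Then add 5.19 M of J.
Step 2:
                   J          A
  I            18.88     0.1235
  C          -0.2123     0.1062
  E            18.66     0.2297
  solve Keq expr → x = 0.1062; check Q = 6.5940e-04

Q₀ = 1.347; Q > K (proceeds reverse)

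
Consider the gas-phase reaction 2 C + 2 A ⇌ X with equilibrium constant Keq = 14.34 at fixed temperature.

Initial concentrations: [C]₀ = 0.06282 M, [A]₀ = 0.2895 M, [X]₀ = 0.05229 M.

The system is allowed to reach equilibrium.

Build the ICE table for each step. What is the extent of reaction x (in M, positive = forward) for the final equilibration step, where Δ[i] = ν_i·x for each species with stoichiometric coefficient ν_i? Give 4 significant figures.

x = -0.02806 M

Q₀ = 158.1 vs Keq = 14.34 ⇒ Q>K, reverse
Step 1:
                    C           A           X
  I           0.06282      0.2895     0.05229
  C           0.05612     0.05612    -0.02806
  E            0.1189      0.3456     0.02423
  solve Keq expr → x = -0.02806; check Q = 14.34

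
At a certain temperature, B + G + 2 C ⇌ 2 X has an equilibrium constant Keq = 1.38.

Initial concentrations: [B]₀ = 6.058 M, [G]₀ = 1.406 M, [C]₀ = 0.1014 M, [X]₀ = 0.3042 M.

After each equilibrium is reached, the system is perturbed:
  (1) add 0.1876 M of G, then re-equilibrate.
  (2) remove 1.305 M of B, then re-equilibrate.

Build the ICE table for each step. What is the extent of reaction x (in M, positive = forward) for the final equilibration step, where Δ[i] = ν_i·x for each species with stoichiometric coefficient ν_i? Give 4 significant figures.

x = -0.004243 M

Q₀ = 1.057 vs Keq = 1.38 ⇒ Q<K, forward
Step 1:
                    B           G           C           X
  init          6.058       1.406      0.1014      0.3042
  Δ          -0.00483    -0.00483    -0.00966     0.00966
  eq            6.053       1.401     0.09174      0.3139
  solve Keq expr → x = 0.00483; check Q = 1.38
Then add 0.1876 M of G.
Step 2:
                    B           G           C           X
  init          6.053       1.589     0.09174      0.3139
  Δ         -0.002162   -0.002162   -0.004324    0.004324
  eq            6.051       1.587     0.08742      0.3182
  solve Keq expr → x = 0.002162; check Q = 1.38
Then remove 1.305 M of B.
Step 3:
                    B           G           C           X
  init          4.746       1.587     0.08742      0.3182
  Δ          0.004243    0.004243    0.008486   -0.008486
  eq             4.75       1.591      0.0959      0.3097
  solve Keq expr → x = -0.004243; check Q = 1.38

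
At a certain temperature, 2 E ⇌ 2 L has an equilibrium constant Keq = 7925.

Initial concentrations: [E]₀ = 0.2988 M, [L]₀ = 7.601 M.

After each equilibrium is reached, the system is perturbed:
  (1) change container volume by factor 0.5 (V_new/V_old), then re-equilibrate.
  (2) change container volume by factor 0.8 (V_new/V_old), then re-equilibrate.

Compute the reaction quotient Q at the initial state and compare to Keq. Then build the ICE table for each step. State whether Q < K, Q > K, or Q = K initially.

Q₀ = 647.1 vs Keq = 7925 ⇒ Q<K, forward
Step 1:
                   E          L
  init        0.2988      7.601
  Δ           -0.211      0.211
  eq         0.08775      7.812
  solve Keq expr → x = 0.1055; check Q = 7925
Then change container volume by factor 0.5 (V_new/V_old).
Step 2:
                   E          L
  init        0.1755      15.62
  Δ                0          0
  eq          0.1755      15.62
  solve Keq expr → x = 0; check Q = 7925
Then change container volume by factor 0.8 (V_new/V_old).
Step 3:
                   E          L
  init        0.2194      19.53
  Δ                0          0
  eq          0.2194      19.53
  solve Keq expr → x = 0; check Q = 7925

Q₀ = 647.1; Q < K (proceeds forward)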